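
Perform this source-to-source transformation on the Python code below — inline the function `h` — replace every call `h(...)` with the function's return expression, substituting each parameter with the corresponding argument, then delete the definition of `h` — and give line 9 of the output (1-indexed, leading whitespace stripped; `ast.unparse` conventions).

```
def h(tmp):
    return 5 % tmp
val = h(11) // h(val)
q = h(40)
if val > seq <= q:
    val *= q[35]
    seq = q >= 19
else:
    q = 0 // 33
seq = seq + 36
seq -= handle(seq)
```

seq -= handle(seq)

Transformed code:
val = 5 % 11 // (5 % val)
q = 5 % 40
if val > seq <= q:
    val *= q[35]
    seq = q >= 19
else:
    q = 0 // 33
seq = seq + 36
seq -= handle(seq)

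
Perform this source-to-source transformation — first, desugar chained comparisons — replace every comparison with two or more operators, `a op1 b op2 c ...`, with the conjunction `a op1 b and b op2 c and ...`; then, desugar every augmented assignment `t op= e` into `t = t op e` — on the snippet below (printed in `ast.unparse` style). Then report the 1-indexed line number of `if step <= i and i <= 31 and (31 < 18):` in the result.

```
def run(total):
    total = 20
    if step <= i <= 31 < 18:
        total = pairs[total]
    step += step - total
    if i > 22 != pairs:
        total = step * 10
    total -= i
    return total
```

3

Transformed code:
def run(total):
    total = 20
    if step <= i and i <= 31 and (31 < 18):
        total = pairs[total]
    step = step + (step - total)
    if i > 22 and 22 != pairs:
        total = step * 10
    total = total - i
    return total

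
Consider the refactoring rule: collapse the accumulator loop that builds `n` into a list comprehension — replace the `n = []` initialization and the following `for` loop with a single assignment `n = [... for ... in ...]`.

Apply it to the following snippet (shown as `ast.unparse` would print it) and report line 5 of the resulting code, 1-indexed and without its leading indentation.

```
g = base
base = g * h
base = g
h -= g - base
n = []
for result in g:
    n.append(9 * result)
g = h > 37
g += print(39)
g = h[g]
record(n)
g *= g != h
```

Transformed code:
g = base
base = g * h
base = g
h -= g - base
n = [9 * result for result in g]
g = h > 37
g += print(39)
g = h[g]
record(n)
g *= g != h

n = [9 * result for result in g]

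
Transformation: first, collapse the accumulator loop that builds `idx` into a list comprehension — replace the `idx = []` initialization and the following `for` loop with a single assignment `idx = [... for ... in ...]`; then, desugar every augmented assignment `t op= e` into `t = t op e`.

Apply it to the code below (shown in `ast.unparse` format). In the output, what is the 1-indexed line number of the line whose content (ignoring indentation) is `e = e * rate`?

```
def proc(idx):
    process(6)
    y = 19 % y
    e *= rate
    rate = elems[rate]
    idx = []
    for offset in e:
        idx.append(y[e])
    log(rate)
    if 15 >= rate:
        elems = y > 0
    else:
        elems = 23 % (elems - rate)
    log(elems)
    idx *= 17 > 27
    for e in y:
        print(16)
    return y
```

4

Transformed code:
def proc(idx):
    process(6)
    y = 19 % y
    e = e * rate
    rate = elems[rate]
    idx = [y[e] for offset in e]
    log(rate)
    if 15 >= rate:
        elems = y > 0
    else:
        elems = 23 % (elems - rate)
    log(elems)
    idx = idx * (17 > 27)
    for e in y:
        print(16)
    return y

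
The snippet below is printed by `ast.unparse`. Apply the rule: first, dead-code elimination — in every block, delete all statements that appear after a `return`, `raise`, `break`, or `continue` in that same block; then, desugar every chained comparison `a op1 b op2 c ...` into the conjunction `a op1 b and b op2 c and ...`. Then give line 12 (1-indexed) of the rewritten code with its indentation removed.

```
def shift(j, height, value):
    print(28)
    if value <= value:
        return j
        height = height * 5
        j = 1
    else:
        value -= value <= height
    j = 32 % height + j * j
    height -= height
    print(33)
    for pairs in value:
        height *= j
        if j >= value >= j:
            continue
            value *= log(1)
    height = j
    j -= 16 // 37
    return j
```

if j >= value and value >= j:

Transformed code:
def shift(j, height, value):
    print(28)
    if value <= value:
        return j
    else:
        value -= value <= height
    j = 32 % height + j * j
    height -= height
    print(33)
    for pairs in value:
        height *= j
        if j >= value and value >= j:
            continue
    height = j
    j -= 16 // 37
    return j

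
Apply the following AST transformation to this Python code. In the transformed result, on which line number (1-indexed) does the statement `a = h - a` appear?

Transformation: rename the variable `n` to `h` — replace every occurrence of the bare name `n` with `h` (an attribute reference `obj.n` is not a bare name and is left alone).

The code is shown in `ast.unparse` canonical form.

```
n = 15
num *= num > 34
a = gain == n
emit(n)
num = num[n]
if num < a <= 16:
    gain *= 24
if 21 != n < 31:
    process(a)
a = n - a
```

10

Transformed code:
h = 15
num *= num > 34
a = gain == h
emit(h)
num = num[h]
if num < a <= 16:
    gain *= 24
if 21 != h < 31:
    process(a)
a = h - a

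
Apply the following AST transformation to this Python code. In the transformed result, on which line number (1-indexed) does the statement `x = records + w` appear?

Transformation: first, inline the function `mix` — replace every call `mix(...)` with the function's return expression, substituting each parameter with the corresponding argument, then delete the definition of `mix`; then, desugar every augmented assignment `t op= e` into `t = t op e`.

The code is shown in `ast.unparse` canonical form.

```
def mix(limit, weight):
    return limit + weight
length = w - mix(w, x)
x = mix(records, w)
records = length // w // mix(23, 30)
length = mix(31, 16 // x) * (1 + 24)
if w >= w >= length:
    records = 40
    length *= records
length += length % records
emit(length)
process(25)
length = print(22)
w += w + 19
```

2

Transformed code:
length = w - (w + x)
x = records + w
records = length // w // (23 + 30)
length = (31 + 16 // x) * (1 + 24)
if w >= w >= length:
    records = 40
    length = length * records
length = length + length % records
emit(length)
process(25)
length = print(22)
w = w + (w + 19)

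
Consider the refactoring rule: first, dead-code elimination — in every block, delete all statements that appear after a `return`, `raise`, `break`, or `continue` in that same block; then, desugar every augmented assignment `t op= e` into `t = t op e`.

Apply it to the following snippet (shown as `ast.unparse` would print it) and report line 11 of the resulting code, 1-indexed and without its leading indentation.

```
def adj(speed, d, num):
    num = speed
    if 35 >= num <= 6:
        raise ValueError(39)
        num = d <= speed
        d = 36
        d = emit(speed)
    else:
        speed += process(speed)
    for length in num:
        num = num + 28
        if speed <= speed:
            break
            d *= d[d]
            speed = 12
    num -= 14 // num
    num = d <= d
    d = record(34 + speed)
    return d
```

Transformed code:
def adj(speed, d, num):
    num = speed
    if 35 >= num <= 6:
        raise ValueError(39)
    else:
        speed = speed + process(speed)
    for length in num:
        num = num + 28
        if speed <= speed:
            break
    num = num - 14 // num
    num = d <= d
    d = record(34 + speed)
    return d

num = num - 14 // num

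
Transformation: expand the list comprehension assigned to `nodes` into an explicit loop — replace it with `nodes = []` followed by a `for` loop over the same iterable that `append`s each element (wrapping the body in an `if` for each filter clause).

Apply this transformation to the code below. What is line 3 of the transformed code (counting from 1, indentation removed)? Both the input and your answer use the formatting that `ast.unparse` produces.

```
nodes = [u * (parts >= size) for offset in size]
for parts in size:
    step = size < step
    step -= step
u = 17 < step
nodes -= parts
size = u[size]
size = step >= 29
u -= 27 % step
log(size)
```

nodes.append(u * (parts >= size))

Transformed code:
nodes = []
for offset in size:
    nodes.append(u * (parts >= size))
for parts in size:
    step = size < step
    step -= step
u = 17 < step
nodes -= parts
size = u[size]
size = step >= 29
u -= 27 % step
log(size)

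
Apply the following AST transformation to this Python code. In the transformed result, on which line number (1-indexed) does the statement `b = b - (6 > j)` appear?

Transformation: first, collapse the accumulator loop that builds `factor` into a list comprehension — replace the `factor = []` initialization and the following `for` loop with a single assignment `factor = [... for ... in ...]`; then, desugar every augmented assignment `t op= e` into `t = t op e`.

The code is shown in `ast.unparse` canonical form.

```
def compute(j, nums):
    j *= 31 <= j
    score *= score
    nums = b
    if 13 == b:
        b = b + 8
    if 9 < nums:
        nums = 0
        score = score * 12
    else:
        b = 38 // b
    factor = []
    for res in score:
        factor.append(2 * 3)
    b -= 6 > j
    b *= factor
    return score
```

13

Transformed code:
def compute(j, nums):
    j = j * (31 <= j)
    score = score * score
    nums = b
    if 13 == b:
        b = b + 8
    if 9 < nums:
        nums = 0
        score = score * 12
    else:
        b = 38 // b
    factor = [2 * 3 for res in score]
    b = b - (6 > j)
    b = b * factor
    return score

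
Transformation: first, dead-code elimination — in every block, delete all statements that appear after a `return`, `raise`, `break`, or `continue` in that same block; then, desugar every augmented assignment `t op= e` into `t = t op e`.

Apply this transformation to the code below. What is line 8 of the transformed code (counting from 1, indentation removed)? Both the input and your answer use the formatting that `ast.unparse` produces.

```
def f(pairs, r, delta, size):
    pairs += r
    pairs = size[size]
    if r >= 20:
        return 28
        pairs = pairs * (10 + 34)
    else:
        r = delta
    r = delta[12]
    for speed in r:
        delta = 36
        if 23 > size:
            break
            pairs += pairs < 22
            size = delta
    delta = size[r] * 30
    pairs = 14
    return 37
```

r = delta[12]

Transformed code:
def f(pairs, r, delta, size):
    pairs = pairs + r
    pairs = size[size]
    if r >= 20:
        return 28
    else:
        r = delta
    r = delta[12]
    for speed in r:
        delta = 36
        if 23 > size:
            break
    delta = size[r] * 30
    pairs = 14
    return 37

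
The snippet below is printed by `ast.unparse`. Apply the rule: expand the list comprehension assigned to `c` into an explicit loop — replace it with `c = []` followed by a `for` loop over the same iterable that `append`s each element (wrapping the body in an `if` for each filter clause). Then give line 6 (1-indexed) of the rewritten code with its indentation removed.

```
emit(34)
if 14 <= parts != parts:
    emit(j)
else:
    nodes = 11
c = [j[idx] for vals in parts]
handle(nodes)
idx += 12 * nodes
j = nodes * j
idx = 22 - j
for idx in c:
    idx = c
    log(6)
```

c = []

Transformed code:
emit(34)
if 14 <= parts != parts:
    emit(j)
else:
    nodes = 11
c = []
for vals in parts:
    c.append(j[idx])
handle(nodes)
idx += 12 * nodes
j = nodes * j
idx = 22 - j
for idx in c:
    idx = c
    log(6)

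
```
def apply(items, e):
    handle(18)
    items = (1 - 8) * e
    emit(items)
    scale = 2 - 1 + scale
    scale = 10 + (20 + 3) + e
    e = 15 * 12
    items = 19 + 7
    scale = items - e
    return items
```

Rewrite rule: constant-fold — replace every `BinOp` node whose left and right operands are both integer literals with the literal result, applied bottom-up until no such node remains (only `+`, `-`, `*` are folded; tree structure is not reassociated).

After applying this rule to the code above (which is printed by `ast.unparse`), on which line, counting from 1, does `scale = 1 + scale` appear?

Transformed code:
def apply(items, e):
    handle(18)
    items = -7 * e
    emit(items)
    scale = 1 + scale
    scale = 33 + e
    e = 180
    items = 26
    scale = items - e
    return items

5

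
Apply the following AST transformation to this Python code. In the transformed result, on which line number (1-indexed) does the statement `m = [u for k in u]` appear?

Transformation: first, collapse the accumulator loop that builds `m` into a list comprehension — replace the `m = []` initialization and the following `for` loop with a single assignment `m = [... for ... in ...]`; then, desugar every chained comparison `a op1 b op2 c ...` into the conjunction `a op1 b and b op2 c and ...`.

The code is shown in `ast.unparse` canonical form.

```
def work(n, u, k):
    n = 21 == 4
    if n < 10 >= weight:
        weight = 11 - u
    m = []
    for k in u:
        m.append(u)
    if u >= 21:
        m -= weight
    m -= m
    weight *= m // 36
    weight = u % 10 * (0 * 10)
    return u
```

Transformed code:
def work(n, u, k):
    n = 21 == 4
    if n < 10 and 10 >= weight:
        weight = 11 - u
    m = [u for k in u]
    if u >= 21:
        m -= weight
    m -= m
    weight *= m // 36
    weight = u % 10 * (0 * 10)
    return u

5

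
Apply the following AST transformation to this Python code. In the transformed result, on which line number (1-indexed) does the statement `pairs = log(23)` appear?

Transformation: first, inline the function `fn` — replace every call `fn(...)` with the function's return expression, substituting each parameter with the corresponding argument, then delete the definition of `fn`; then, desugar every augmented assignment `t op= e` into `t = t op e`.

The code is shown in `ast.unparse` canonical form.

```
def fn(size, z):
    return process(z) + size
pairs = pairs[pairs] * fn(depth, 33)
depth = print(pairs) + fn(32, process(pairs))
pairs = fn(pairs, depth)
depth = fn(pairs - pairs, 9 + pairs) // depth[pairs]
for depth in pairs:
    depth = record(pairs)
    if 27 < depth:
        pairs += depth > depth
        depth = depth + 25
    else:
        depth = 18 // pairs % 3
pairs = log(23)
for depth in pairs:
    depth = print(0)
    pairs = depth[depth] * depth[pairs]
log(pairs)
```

Transformed code:
pairs = pairs[pairs] * (process(33) + depth)
depth = print(pairs) + (process(process(pairs)) + 32)
pairs = process(depth) + pairs
depth = (process(9 + pairs) + (pairs - pairs)) // depth[pairs]
for depth in pairs:
    depth = record(pairs)
    if 27 < depth:
        pairs = pairs + (depth > depth)
        depth = depth + 25
    else:
        depth = 18 // pairs % 3
pairs = log(23)
for depth in pairs:
    depth = print(0)
    pairs = depth[depth] * depth[pairs]
log(pairs)

12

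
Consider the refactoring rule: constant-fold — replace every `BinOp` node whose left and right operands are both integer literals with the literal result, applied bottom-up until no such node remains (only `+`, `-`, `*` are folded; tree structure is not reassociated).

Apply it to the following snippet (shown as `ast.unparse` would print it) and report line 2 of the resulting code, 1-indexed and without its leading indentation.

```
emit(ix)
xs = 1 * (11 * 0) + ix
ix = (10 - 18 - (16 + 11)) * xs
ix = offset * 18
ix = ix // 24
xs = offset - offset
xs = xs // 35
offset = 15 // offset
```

xs = 0 + ix

Transformed code:
emit(ix)
xs = 0 + ix
ix = -35 * xs
ix = offset * 18
ix = ix // 24
xs = offset - offset
xs = xs // 35
offset = 15 // offset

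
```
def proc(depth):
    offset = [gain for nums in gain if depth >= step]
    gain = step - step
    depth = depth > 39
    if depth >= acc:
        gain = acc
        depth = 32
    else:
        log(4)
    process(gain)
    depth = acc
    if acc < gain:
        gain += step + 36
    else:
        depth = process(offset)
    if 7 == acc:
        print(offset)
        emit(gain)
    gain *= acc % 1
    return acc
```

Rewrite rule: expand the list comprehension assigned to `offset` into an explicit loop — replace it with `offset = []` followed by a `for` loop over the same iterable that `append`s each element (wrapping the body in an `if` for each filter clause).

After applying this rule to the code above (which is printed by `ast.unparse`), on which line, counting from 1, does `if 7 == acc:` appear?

19

Transformed code:
def proc(depth):
    offset = []
    for nums in gain:
        if depth >= step:
            offset.append(gain)
    gain = step - step
    depth = depth > 39
    if depth >= acc:
        gain = acc
        depth = 32
    else:
        log(4)
    process(gain)
    depth = acc
    if acc < gain:
        gain += step + 36
    else:
        depth = process(offset)
    if 7 == acc:
        print(offset)
        emit(gain)
    gain *= acc % 1
    return acc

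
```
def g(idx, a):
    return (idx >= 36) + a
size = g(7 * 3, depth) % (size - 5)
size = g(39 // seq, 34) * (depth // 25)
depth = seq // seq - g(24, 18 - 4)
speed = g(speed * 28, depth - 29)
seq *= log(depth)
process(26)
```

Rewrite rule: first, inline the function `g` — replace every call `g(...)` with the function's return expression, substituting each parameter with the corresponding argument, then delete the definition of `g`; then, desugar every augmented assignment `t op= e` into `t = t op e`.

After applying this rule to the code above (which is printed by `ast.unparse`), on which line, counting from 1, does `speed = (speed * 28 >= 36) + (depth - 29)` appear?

Transformed code:
size = ((7 * 3 >= 36) + depth) % (size - 5)
size = ((39 // seq >= 36) + 34) * (depth // 25)
depth = seq // seq - ((24 >= 36) + (18 - 4))
speed = (speed * 28 >= 36) + (depth - 29)
seq = seq * log(depth)
process(26)

4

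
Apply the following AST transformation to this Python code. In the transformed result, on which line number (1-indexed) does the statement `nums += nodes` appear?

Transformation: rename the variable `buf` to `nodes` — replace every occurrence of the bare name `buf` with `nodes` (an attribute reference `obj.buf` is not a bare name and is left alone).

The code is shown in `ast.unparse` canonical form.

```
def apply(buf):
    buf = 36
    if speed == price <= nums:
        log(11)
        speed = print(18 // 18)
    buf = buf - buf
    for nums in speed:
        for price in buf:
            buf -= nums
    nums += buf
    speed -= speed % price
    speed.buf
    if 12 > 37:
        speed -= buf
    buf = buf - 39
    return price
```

Transformed code:
def apply(nodes):
    nodes = 36
    if speed == price <= nums:
        log(11)
        speed = print(18 // 18)
    nodes = nodes - nodes
    for nums in speed:
        for price in nodes:
            nodes -= nums
    nums += nodes
    speed -= speed % price
    speed.buf
    if 12 > 37:
        speed -= nodes
    nodes = nodes - 39
    return price

10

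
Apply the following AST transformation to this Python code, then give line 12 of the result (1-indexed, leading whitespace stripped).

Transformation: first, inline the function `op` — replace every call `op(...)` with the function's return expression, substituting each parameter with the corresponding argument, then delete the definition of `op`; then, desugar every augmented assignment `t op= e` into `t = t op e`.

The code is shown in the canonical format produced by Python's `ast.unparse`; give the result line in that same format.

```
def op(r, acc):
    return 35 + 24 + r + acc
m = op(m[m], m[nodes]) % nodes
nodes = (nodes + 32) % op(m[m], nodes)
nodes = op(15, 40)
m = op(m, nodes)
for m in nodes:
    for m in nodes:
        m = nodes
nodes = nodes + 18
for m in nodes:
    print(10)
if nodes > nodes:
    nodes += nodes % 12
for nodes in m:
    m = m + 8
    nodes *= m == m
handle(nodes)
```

nodes = nodes + nodes % 12

Transformed code:
m = (35 + 24 + m[m] + m[nodes]) % nodes
nodes = (nodes + 32) % (35 + 24 + m[m] + nodes)
nodes = 35 + 24 + 15 + 40
m = 35 + 24 + m + nodes
for m in nodes:
    for m in nodes:
        m = nodes
nodes = nodes + 18
for m in nodes:
    print(10)
if nodes > nodes:
    nodes = nodes + nodes % 12
for nodes in m:
    m = m + 8
    nodes = nodes * (m == m)
handle(nodes)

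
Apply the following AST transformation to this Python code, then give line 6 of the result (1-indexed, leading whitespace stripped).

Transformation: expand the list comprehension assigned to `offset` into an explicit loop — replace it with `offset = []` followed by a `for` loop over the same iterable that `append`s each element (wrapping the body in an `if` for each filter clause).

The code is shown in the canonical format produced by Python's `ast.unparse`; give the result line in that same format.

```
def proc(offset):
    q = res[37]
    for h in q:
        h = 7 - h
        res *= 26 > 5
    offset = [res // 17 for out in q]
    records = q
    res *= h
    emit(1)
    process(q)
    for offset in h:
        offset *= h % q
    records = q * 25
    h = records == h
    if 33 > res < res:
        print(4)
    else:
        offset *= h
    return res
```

offset = []

Transformed code:
def proc(offset):
    q = res[37]
    for h in q:
        h = 7 - h
        res *= 26 > 5
    offset = []
    for out in q:
        offset.append(res // 17)
    records = q
    res *= h
    emit(1)
    process(q)
    for offset in h:
        offset *= h % q
    records = q * 25
    h = records == h
    if 33 > res < res:
        print(4)
    else:
        offset *= h
    return res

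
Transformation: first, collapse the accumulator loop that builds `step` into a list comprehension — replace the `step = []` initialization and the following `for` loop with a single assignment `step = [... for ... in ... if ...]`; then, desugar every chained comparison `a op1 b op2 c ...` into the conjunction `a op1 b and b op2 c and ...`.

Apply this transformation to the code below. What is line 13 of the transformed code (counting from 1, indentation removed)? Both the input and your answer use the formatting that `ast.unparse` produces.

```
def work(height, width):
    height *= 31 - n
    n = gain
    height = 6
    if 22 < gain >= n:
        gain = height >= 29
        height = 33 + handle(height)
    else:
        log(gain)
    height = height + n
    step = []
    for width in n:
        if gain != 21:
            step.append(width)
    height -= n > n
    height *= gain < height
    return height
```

Transformed code:
def work(height, width):
    height *= 31 - n
    n = gain
    height = 6
    if 22 < gain and gain >= n:
        gain = height >= 29
        height = 33 + handle(height)
    else:
        log(gain)
    height = height + n
    step = [width for width in n if gain != 21]
    height -= n > n
    height *= gain < height
    return height

height *= gain < height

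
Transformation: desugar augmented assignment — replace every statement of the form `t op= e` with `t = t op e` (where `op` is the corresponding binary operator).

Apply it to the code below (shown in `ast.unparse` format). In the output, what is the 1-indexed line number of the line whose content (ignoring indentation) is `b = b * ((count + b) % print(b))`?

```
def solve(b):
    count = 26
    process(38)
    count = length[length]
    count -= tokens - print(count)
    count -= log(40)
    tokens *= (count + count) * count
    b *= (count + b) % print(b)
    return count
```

8

Transformed code:
def solve(b):
    count = 26
    process(38)
    count = length[length]
    count = count - (tokens - print(count))
    count = count - log(40)
    tokens = tokens * ((count + count) * count)
    b = b * ((count + b) % print(b))
    return count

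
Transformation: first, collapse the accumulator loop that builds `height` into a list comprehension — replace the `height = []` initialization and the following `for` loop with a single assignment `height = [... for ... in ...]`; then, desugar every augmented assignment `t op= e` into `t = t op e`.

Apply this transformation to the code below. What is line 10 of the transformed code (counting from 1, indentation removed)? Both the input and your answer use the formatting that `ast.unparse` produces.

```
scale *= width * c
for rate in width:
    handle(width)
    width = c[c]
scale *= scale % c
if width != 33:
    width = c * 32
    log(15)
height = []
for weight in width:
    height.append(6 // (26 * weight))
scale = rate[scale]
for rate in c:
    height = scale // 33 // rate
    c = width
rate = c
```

scale = rate[scale]

Transformed code:
scale = scale * (width * c)
for rate in width:
    handle(width)
    width = c[c]
scale = scale * (scale % c)
if width != 33:
    width = c * 32
    log(15)
height = [6 // (26 * weight) for weight in width]
scale = rate[scale]
for rate in c:
    height = scale // 33 // rate
    c = width
rate = c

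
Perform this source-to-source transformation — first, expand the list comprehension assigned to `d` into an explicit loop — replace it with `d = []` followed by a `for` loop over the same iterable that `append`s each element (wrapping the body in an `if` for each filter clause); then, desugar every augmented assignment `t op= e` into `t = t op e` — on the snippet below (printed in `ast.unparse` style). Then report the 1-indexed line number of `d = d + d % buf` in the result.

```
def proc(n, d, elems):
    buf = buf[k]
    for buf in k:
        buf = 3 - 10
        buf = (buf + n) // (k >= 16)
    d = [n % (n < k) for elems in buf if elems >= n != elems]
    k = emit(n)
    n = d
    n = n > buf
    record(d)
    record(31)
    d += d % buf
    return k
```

15

Transformed code:
def proc(n, d, elems):
    buf = buf[k]
    for buf in k:
        buf = 3 - 10
        buf = (buf + n) // (k >= 16)
    d = []
    for elems in buf:
        if elems >= n != elems:
            d.append(n % (n < k))
    k = emit(n)
    n = d
    n = n > buf
    record(d)
    record(31)
    d = d + d % buf
    return k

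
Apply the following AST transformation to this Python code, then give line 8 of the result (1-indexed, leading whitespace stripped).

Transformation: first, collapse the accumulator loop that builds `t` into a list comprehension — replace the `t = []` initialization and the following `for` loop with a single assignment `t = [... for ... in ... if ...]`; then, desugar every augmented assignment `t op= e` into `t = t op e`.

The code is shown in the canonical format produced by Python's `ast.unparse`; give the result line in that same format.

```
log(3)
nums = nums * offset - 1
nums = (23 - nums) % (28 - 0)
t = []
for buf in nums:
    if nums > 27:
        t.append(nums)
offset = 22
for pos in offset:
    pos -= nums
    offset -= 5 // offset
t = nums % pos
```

offset = offset - 5 // offset

Transformed code:
log(3)
nums = nums * offset - 1
nums = (23 - nums) % (28 - 0)
t = [nums for buf in nums if nums > 27]
offset = 22
for pos in offset:
    pos = pos - nums
    offset = offset - 5 // offset
t = nums % pos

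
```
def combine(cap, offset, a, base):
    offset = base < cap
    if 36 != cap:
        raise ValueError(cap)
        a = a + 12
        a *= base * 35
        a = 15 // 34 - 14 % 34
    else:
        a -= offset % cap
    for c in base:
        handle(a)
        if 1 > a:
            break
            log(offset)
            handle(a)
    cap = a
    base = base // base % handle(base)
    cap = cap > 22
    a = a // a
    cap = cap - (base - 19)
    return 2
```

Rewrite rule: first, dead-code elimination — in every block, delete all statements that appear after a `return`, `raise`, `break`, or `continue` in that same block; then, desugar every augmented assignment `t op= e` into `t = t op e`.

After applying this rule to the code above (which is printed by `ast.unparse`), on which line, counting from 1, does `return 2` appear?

16

Transformed code:
def combine(cap, offset, a, base):
    offset = base < cap
    if 36 != cap:
        raise ValueError(cap)
    else:
        a = a - offset % cap
    for c in base:
        handle(a)
        if 1 > a:
            break
    cap = a
    base = base // base % handle(base)
    cap = cap > 22
    a = a // a
    cap = cap - (base - 19)
    return 2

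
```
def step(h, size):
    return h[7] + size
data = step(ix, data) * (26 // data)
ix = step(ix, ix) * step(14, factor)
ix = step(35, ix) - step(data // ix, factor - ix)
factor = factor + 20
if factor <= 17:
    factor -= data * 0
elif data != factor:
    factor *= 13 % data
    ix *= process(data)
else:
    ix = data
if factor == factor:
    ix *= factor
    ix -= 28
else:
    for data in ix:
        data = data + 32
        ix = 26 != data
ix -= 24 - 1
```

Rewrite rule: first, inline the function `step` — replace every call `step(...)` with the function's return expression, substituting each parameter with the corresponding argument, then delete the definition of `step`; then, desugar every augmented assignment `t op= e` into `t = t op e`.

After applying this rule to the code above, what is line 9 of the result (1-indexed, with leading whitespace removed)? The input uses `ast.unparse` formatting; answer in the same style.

Transformed code:
data = (ix[7] + data) * (26 // data)
ix = (ix[7] + ix) * (14[7] + factor)
ix = 35[7] + ix - ((data // ix)[7] + (factor - ix))
factor = factor + 20
if factor <= 17:
    factor = factor - data * 0
elif data != factor:
    factor = factor * (13 % data)
    ix = ix * process(data)
else:
    ix = data
if factor == factor:
    ix = ix * factor
    ix = ix - 28
else:
    for data in ix:
        data = data + 32
        ix = 26 != data
ix = ix - (24 - 1)

ix = ix * process(data)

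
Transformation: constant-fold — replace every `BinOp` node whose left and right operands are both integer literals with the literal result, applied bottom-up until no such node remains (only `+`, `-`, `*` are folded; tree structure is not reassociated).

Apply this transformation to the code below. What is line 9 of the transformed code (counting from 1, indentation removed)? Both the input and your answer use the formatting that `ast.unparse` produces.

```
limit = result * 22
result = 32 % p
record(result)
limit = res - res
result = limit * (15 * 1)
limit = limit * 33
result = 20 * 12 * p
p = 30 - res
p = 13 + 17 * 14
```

p = 251

Transformed code:
limit = result * 22
result = 32 % p
record(result)
limit = res - res
result = limit * 15
limit = limit * 33
result = 240 * p
p = 30 - res
p = 251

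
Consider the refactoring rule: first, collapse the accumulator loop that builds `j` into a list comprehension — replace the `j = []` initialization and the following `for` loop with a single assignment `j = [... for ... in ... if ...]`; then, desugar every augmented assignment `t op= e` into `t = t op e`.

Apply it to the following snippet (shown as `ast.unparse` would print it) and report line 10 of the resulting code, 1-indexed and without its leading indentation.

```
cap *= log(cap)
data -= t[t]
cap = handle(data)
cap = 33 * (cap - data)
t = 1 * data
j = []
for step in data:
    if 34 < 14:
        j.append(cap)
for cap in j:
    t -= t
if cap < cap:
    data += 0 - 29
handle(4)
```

data = data + (0 - 29)

Transformed code:
cap = cap * log(cap)
data = data - t[t]
cap = handle(data)
cap = 33 * (cap - data)
t = 1 * data
j = [cap for step in data if 34 < 14]
for cap in j:
    t = t - t
if cap < cap:
    data = data + (0 - 29)
handle(4)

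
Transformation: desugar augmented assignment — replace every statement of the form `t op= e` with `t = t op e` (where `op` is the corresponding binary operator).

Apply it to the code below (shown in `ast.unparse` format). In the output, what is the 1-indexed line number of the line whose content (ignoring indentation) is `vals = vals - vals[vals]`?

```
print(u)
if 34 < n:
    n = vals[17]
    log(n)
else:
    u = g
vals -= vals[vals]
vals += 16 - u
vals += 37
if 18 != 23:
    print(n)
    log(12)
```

7

Transformed code:
print(u)
if 34 < n:
    n = vals[17]
    log(n)
else:
    u = g
vals = vals - vals[vals]
vals = vals + (16 - u)
vals = vals + 37
if 18 != 23:
    print(n)
    log(12)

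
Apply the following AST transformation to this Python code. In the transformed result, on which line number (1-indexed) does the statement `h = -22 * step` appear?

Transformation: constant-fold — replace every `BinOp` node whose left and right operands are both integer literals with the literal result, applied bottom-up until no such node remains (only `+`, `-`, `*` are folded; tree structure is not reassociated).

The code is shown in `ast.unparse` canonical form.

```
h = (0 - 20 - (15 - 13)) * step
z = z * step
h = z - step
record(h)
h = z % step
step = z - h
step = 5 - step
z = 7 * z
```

Transformed code:
h = -22 * step
z = z * step
h = z - step
record(h)
h = z % step
step = z - h
step = 5 - step
z = 7 * z

1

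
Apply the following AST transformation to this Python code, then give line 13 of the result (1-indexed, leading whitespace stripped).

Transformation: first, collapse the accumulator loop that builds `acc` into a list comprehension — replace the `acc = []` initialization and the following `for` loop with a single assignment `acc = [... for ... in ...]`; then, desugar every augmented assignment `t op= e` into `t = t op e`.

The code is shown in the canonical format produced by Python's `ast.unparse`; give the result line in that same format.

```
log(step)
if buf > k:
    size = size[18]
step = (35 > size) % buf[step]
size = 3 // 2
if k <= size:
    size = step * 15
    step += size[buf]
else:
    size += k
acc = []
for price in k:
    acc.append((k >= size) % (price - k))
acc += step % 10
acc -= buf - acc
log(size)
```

Transformed code:
log(step)
if buf > k:
    size = size[18]
step = (35 > size) % buf[step]
size = 3 // 2
if k <= size:
    size = step * 15
    step = step + size[buf]
else:
    size = size + k
acc = [(k >= size) % (price - k) for price in k]
acc = acc + step % 10
acc = acc - (buf - acc)
log(size)

acc = acc - (buf - acc)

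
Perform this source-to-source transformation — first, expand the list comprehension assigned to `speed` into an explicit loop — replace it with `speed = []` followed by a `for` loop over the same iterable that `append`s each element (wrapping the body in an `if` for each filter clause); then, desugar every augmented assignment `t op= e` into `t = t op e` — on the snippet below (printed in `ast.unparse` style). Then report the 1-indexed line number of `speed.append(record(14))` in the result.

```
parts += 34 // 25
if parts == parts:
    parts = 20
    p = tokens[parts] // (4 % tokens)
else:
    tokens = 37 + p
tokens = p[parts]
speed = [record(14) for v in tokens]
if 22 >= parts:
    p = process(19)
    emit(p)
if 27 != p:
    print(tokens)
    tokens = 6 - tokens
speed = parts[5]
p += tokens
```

Transformed code:
parts = parts + 34 // 25
if parts == parts:
    parts = 20
    p = tokens[parts] // (4 % tokens)
else:
    tokens = 37 + p
tokens = p[parts]
speed = []
for v in tokens:
    speed.append(record(14))
if 22 >= parts:
    p = process(19)
    emit(p)
if 27 != p:
    print(tokens)
    tokens = 6 - tokens
speed = parts[5]
p = p + tokens

10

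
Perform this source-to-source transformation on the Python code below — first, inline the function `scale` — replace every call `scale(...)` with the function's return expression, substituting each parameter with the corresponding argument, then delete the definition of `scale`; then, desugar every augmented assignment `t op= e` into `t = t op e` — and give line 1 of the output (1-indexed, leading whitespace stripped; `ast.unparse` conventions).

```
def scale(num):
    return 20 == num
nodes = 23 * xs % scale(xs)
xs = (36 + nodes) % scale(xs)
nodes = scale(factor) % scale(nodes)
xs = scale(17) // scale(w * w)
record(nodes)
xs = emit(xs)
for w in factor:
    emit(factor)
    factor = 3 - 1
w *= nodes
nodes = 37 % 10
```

Transformed code:
nodes = 23 * xs % (20 == xs)
xs = (36 + nodes) % (20 == xs)
nodes = (20 == factor) % (20 == nodes)
xs = (20 == 17) // (20 == w * w)
record(nodes)
xs = emit(xs)
for w in factor:
    emit(factor)
    factor = 3 - 1
w = w * nodes
nodes = 37 % 10

nodes = 23 * xs % (20 == xs)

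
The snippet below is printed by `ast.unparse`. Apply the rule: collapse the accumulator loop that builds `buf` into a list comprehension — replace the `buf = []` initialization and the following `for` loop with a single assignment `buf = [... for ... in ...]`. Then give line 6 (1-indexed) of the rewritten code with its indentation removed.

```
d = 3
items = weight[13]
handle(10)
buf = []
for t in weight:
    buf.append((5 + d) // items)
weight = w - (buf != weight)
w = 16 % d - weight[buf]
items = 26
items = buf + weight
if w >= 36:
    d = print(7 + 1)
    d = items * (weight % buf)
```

Transformed code:
d = 3
items = weight[13]
handle(10)
buf = [(5 + d) // items for t in weight]
weight = w - (buf != weight)
w = 16 % d - weight[buf]
items = 26
items = buf + weight
if w >= 36:
    d = print(7 + 1)
    d = items * (weight % buf)

w = 16 % d - weight[buf]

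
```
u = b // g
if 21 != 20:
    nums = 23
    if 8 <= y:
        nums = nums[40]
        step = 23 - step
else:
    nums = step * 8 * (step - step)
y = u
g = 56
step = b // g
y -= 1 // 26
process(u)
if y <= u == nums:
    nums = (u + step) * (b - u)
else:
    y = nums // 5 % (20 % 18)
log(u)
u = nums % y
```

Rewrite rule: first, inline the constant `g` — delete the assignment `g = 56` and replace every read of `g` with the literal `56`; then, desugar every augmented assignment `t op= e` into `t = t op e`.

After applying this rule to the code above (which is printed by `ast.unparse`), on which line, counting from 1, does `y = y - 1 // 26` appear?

Transformed code:
u = b // 56
if 21 != 20:
    nums = 23
    if 8 <= y:
        nums = nums[40]
        step = 23 - step
else:
    nums = step * 8 * (step - step)
y = u
step = b // 56
y = y - 1 // 26
process(u)
if y <= u == nums:
    nums = (u + step) * (b - u)
else:
    y = nums // 5 % (20 % 18)
log(u)
u = nums % y

11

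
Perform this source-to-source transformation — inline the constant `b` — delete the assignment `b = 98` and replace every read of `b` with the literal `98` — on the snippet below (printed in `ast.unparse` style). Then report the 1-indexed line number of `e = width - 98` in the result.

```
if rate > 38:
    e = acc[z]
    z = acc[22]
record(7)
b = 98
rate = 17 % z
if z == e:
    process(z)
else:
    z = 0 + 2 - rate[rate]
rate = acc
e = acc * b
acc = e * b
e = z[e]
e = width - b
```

Transformed code:
if rate > 38:
    e = acc[z]
    z = acc[22]
record(7)
rate = 17 % z
if z == e:
    process(z)
else:
    z = 0 + 2 - rate[rate]
rate = acc
e = acc * 98
acc = e * 98
e = z[e]
e = width - 98

14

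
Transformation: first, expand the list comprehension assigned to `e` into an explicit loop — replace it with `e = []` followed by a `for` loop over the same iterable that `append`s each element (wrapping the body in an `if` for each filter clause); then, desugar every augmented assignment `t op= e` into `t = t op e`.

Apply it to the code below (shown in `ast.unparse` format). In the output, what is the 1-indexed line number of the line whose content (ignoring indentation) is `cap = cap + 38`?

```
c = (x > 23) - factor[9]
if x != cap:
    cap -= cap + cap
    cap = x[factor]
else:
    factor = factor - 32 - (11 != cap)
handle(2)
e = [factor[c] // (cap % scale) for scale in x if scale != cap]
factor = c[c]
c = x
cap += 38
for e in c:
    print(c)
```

Transformed code:
c = (x > 23) - factor[9]
if x != cap:
    cap = cap - (cap + cap)
    cap = x[factor]
else:
    factor = factor - 32 - (11 != cap)
handle(2)
e = []
for scale in x:
    if scale != cap:
        e.append(factor[c] // (cap % scale))
factor = c[c]
c = x
cap = cap + 38
for e in c:
    print(c)

14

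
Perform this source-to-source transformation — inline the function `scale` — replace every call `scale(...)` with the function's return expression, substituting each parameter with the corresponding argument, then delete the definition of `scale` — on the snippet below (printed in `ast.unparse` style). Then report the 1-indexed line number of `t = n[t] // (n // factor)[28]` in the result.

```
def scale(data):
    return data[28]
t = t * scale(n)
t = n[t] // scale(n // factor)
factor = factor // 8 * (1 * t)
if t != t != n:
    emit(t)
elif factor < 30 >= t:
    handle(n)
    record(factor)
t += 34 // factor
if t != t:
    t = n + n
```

2

Transformed code:
t = t * n[28]
t = n[t] // (n // factor)[28]
factor = factor // 8 * (1 * t)
if t != t != n:
    emit(t)
elif factor < 30 >= t:
    handle(n)
    record(factor)
t += 34 // factor
if t != t:
    t = n + n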